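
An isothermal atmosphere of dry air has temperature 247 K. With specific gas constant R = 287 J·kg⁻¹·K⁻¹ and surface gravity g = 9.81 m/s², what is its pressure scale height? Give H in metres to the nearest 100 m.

The scale height of an isothermal atmosphere is H = RT/g.
H = 287 × 247 / 9.81 = 70889/9.81 = 7226.2 m.

H ≈ 7200 m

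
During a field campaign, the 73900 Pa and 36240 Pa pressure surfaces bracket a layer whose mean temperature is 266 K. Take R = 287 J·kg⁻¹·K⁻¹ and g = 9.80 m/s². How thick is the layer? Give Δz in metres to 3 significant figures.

Hypsometric equation: Δz = (R T̄/g) ln(P₁/P₂).
R T̄/g = 287 × 266 / 9.80 = 7790.0 m.
ln(73900/36240) = ln(2.0392) = 0.71256.
Δz = 7790.0 × 0.71256 = 5550.8 m.

Δz ≈ 5550 m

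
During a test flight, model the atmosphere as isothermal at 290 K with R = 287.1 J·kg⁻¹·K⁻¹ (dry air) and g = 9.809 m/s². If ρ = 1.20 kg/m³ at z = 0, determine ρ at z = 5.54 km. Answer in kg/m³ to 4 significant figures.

Scale height: H = RT/g = 287.1 × 290 / 9.809 = 8488.0 m.
In an isothermal atmosphere, density decays like pressure: ρ = ρ₀ exp(−z/H).
z/H = 5540.0/8488.0 = 0.65269; exp(−0.65269) = 0.52064.
ρ = 1.20 × 0.52064 = 0.62477 kg/m³.

ρ ≈ 0.6248 kg/m³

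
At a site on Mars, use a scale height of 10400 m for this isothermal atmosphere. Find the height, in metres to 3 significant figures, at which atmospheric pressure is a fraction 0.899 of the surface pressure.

Set P/P₀ = exp(−z/H) = 0.899, so z = −H ln(0.899).
−ln(0.899) = 0.10647; z = 10400 × 0.10647 = 1107.3 m.

z ≈ 1110 m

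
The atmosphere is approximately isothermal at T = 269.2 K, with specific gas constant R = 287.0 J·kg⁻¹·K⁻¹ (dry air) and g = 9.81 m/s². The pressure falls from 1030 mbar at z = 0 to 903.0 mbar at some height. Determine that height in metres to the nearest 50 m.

Scale height: H = RT/g = 287.0 × 269.2 / 9.81 = 7875.7 m.
Invert the barometric formula: z = H ln(P₀/P).
P₀/P = 1030/903.0 = 1.1406; ln(1.1406) = 0.13155.
z = 7875.7 × 0.13155 = 1036.0 m.

z ≈ 1050 m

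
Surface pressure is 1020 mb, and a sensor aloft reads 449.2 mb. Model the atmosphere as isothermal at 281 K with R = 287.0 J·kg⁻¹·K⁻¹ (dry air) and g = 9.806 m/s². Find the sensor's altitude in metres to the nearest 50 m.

Scale height: H = RT/g = 287.0 × 281 / 9.806 = 8224.3 m.
Invert the barometric formula: z = H ln(P₀/P).
P₀/P = 1020/449.2 = 2.2707; ln(2.2707) = 0.82009.
z = 8224.3 × 0.82009 = 6744.7 m.

z ≈ 6750 m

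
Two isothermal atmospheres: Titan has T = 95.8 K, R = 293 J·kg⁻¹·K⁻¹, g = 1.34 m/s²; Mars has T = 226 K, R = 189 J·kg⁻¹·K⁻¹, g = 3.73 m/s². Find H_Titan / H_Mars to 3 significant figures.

H = RT/g for each body.
H_Titan = 293 × 95.8 / 1.34 = 20947 m.
H_Mars = 189 × 226 / 3.73 = 11451 m.
H_Titan/H_Mars = 20947/11451 = 1.8293.

H_Titan/H_Mars ≈ 1.83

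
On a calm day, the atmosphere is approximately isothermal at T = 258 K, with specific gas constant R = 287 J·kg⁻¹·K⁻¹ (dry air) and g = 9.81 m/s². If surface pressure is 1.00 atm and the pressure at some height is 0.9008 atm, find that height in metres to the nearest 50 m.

Scale height: H = RT/g = 287 × 258 / 9.81 = 7548.0 m.
Invert the barometric formula: z = H ln(P₀/P).
P₀/P = 1.00/0.9008 = 1.1101; ln(1.1101) = 0.10445.
z = 7548.0 × 0.10445 = 788.39 m.

z ≈ 800 m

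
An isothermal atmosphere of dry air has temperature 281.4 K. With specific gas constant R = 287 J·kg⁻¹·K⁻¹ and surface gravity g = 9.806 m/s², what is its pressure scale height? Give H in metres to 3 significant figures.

H ≈ 8240 m

The scale height of an isothermal atmosphere is H = RT/g.
H = 287 × 281.4 / 9.806 = 80762/9.806 = 8236.0 m.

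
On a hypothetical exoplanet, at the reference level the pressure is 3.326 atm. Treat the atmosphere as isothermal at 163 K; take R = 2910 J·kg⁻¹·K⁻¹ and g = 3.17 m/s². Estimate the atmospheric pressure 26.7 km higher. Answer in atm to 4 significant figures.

Scale height: H = RT/g = 2910 × 163 / 3.17 = 149630 m.
Barometric formula: P = P₀ exp(−z/H).
z/H = 26700/149630 = 0.17844; exp(−0.17844) = 0.83657.
P = 3.326 × 0.83657 = 2.7824 atm.

P ≈ 2.782 atm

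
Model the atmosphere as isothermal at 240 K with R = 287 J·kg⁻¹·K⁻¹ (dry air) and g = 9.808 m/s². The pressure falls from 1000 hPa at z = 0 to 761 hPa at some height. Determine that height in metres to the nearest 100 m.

Scale height: H = RT/g = 287 × 240 / 9.808 = 7022.8 m.
Invert the barometric formula: z = H ln(P₀/P).
P₀/P = 1000/761 = 1.3141; ln(1.3141) = 0.27315.
z = 7022.8 × 0.27315 = 1918.3 m.

z ≈ 1900 m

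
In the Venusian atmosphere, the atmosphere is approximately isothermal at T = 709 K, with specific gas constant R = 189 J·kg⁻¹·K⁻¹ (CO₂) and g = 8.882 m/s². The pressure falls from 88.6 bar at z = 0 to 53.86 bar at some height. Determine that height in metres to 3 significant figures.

z ≈ 7510 m

Scale height: H = RT/g = 189 × 709 / 8.882 = 15087 m.
Invert the barometric formula: z = H ln(P₀/P).
P₀/P = 88.6/53.86 = 1.6450; ln(1.6450) = 0.49774.
z = 15087 × 0.49774 = 7509.4 m.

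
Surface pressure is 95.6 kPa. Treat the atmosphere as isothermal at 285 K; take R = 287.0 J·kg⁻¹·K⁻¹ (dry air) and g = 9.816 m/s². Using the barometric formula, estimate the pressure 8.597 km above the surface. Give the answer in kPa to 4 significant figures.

Scale height: H = RT/g = 287.0 × 285 / 9.816 = 8332.8 m.
Barometric formula: P = P₀ exp(−z/H).
z/H = 8597.0/8332.8 = 1.0317; exp(−1.0317) = 0.35640.
P = 95.6 × 0.35640 = 34.072 kPa.

P ≈ 34.07 kPa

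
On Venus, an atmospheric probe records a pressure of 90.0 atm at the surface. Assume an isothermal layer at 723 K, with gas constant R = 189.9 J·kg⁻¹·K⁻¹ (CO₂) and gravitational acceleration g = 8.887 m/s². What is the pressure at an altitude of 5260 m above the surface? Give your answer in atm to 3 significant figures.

P ≈ 64.0 atm

Scale height: H = RT/g = 189.9 × 723 / 8.887 = 15449 m.
Barometric formula: P = P₀ exp(−z/H).
z/H = 5260.0/15449 = 0.34048; exp(−0.34048) = 0.71143.
P = 90.0 × 0.71143 = 64.029 atm.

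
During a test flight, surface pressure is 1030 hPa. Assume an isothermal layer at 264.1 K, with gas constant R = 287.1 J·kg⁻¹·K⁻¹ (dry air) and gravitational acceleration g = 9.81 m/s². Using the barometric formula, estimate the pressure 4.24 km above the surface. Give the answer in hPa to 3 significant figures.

Scale height: H = RT/g = 287.1 × 264.1 / 9.81 = 7729.2 m.
Barometric formula: P = P₀ exp(−z/H).
z/H = 4240.0/7729.2 = 0.54857; exp(−0.54857) = 0.57778.
P = 1030 × 0.57778 = 595.11 hPa.

P ≈ 595 hPa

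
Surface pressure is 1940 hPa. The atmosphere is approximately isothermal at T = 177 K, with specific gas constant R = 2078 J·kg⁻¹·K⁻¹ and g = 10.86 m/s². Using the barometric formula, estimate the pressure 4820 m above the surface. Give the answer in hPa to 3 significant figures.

P ≈ 1680 hPa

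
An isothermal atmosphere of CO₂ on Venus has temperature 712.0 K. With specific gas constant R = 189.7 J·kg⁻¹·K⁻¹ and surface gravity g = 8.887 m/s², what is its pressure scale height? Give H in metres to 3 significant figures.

H ≈ 15200 m

The scale height of an isothermal atmosphere is H = RT/g.
H = 189.7 × 712.0 / 8.887 = 135070/8.887 = 15199 m.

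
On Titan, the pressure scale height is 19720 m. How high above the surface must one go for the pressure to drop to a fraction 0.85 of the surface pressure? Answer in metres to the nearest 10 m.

z ≈ 3200 m

Set P/P₀ = exp(−z/H) = 0.85, so z = −H ln(0.85).
−ln(0.85) = 0.16252; z = 19720 × 0.16252 = 3204.9 m.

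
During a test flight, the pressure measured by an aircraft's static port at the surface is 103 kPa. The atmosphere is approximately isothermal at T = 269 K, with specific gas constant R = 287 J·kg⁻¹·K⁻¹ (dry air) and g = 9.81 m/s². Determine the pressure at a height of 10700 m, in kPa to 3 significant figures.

Scale height: H = RT/g = 287 × 269 / 9.81 = 7869.8 m.
Barometric formula: P = P₀ exp(−z/H).
z/H = 10700/7869.8 = 1.3596; exp(−1.3596) = 0.25676.
P = 103 × 0.25676 = 26.446 kPa.

P ≈ 26.4 kPa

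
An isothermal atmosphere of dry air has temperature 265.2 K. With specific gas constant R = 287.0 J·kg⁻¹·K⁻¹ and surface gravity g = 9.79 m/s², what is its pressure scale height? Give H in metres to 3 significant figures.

The scale height of an isothermal atmosphere is H = RT/g.
H = 287.0 × 265.2 / 9.79 = 76112/9.79 = 7774.5 m.

H ≈ 7770 m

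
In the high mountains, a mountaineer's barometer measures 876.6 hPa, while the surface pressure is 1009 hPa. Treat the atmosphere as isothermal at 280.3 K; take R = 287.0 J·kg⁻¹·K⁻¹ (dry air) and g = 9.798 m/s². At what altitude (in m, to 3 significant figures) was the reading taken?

Scale height: H = RT/g = 287.0 × 280.3 / 9.798 = 8210.5 m.
Invert the barometric formula: z = H ln(P₀/P).
P₀/P = 1009/876.6 = 1.1510; ln(1.1510) = 0.14063.
z = 8210.5 × 0.14063 = 1154.6 m.

z ≈ 1150 m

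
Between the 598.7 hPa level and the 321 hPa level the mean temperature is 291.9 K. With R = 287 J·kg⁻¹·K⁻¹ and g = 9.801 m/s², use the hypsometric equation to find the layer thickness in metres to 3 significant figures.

Hypsometric equation: Δz = (R T̄/g) ln(P₁/P₂).
R T̄/g = 287 × 291.9 / 9.801 = 8547.6 m.
ln(598.7/321) = ln(1.8651) = 0.62331.
Δz = 8547.6 × 0.62331 = 5327.8 m.

Δz ≈ 5330 m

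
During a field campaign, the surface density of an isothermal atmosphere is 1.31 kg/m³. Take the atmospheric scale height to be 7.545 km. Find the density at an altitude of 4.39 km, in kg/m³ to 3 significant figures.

ρ ≈ 0.732 kg/m³

In an isothermal atmosphere, density decays like pressure: ρ = ρ₀ exp(−z/H).
z/H = 4390.0/7545.0 = 0.58184; exp(−0.58184) = 0.55887.
ρ = 1.31 × 0.55887 = 0.73212 kg/m³.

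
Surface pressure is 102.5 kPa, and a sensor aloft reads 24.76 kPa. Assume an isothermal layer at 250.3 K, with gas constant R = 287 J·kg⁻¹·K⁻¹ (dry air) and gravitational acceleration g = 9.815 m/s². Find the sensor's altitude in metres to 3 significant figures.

z ≈ 10400 m

Scale height: H = RT/g = 287 × 250.3 / 9.815 = 7319.0 m.
Invert the barometric formula: z = H ln(P₀/P).
P₀/P = 102.5/24.76 = 4.1397; ln(4.1397) = 1.4206.
z = 7319.0 × 1.4206 = 10397 m.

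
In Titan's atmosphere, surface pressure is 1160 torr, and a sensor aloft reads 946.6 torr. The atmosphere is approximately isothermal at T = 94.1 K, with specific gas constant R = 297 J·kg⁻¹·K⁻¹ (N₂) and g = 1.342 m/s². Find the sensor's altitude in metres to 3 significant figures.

z ≈ 4230 m

Scale height: H = RT/g = 297 × 94.1 / 1.342 = 20825 m.
Invert the barometric formula: z = H ln(P₀/P).
P₀/P = 1160/946.6 = 1.2254; ln(1.2254) = 0.20327.
z = 20825 × 0.20327 = 4233.1 m.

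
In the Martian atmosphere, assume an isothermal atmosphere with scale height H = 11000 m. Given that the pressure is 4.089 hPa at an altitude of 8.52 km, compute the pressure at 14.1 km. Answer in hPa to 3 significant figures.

P ≈ 2.46 hPa

Between two levels, P₂ = P₁ exp(−Δz/H) with Δz = z₂ − z₁.
Δz = 14100 − 8520.0 = 5580.0 m; Δz/H = 5580.0/11000 = 0.50727.
P₂ = 4.089 × exp(−0.50727) = 4.089 × 0.60214 = 2.4622 hPa.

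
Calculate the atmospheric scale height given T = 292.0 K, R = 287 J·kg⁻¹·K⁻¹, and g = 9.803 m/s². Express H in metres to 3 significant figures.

The scale height of an isothermal atmosphere is H = RT/g.
H = 287 × 292.0 / 9.803 = 83804/9.803 = 8548.8 m.

H ≈ 8550 m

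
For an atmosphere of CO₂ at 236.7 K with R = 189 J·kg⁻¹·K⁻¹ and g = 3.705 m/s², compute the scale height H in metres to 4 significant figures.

H ≈ 12070 m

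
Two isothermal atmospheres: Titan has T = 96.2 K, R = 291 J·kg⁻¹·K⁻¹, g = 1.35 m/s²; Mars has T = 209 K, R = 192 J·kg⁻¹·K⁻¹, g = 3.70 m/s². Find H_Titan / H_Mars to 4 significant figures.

H_Titan/H_Mars ≈ 1.912

H = RT/g for each body.
H_Titan = 291 × 96.2 / 1.35 = 20736 m.
H_Mars = 192 × 209 / 3.70 = 10845 m.
H_Titan/H_Mars = 20736/10845 = 1.9120.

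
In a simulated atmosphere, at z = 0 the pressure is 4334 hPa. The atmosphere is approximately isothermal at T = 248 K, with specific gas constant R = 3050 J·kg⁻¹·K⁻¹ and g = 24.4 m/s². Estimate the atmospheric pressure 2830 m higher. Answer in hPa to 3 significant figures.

Scale height: H = RT/g = 3050 × 248 / 24.4 = 31000 m.
Barometric formula: P = P₀ exp(−z/H).
z/H = 2830.0/31000 = 0.091290; exp(−0.091290) = 0.91275.
P = 4334 × 0.91275 = 3955.9 hPa.

P ≈ 3960 hPa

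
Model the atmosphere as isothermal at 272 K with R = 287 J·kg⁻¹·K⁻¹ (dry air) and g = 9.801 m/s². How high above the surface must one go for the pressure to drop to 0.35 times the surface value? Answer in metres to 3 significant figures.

z ≈ 8360 m

Scale height: H = RT/g = 287 × 272 / 9.801 = 7964.9 m.
Set P/P₀ = exp(−z/H) = 0.35, so z = −H ln(0.35).
−ln(0.35) = 1.0498; z = 7964.9 × 1.0498 = 8361.6 m.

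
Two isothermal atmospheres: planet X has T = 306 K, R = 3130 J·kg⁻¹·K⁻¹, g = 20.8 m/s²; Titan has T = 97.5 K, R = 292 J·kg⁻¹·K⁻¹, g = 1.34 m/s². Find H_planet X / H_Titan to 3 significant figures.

H = RT/g for each body.
H_planet X = 3130 × 306 / 20.8 = 46047 m.
H_Titan = 292 × 97.5 / 1.34 = 21246 m.
H_planet X/H_Titan = 46047/21246 = 2.1673.

H_planet X/H_Titan ≈ 2.17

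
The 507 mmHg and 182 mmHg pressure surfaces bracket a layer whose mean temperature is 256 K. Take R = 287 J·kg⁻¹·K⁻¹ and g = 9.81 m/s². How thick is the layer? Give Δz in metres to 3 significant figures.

Hypsometric equation: Δz = (R T̄/g) ln(P₁/P₂).
R T̄/g = 287 × 256 / 9.81 = 7489.5 m.
ln(507/182) = ln(2.7857) = 1.0245.
Δz = 7489.5 × 1.0245 = 7673.0 m.

Δz ≈ 7670 m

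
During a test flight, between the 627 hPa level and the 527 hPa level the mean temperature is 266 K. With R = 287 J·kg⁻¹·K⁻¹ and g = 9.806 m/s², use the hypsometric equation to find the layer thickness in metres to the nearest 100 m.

Hypsometric equation: Δz = (R T̄/g) ln(P₁/P₂).
R T̄/g = 287 × 266 / 9.806 = 7785.2 m.
ln(627/527) = ln(1.1898) = 0.17379.
Δz = 7785.2 × 0.17379 = 1353.0 m.

Δz ≈ 1400 m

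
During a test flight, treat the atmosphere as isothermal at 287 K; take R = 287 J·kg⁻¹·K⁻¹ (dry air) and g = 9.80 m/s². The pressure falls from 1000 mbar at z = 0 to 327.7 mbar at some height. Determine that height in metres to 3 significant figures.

z ≈ 9380 m

Scale height: H = RT/g = 287 × 287 / 9.80 = 8405.0 m.
Invert the barometric formula: z = H ln(P₀/P).
P₀/P = 1000/327.7 = 3.0516; ln(3.0516) = 1.1157.
z = 8405.0 × 1.1157 = 9377.5 m.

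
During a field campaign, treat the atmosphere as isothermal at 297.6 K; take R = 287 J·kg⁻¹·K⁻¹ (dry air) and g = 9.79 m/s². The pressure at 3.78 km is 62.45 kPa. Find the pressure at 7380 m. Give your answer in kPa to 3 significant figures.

P ≈ 41.3 kPa

Scale height: H = RT/g = 287 × 297.6 / 9.79 = 8724.3 m.
Between two levels, P₂ = P₁ exp(−Δz/H) with Δz = z₂ − z₁.
Δz = 7380.0 − 3780.0 = 3600.0 m; Δz/H = 3600.0/8724.3 = 0.41264.
P₂ = 62.45 × exp(−0.41264) = 62.45 × 0.66190 = 41.336 kPa.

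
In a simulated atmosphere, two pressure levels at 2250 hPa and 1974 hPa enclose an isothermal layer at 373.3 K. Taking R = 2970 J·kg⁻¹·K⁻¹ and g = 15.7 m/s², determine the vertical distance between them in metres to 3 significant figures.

Δz ≈ 9240 m

Hypsometric equation: Δz = (R T̄/g) ln(P₁/P₂).
R T̄/g = 2970 × 373.3 / 15.7 = 70618 m.
ln(2250/1974) = ln(1.1398) = 0.13085.
Δz = 70618 × 0.13085 = 9240.4 m.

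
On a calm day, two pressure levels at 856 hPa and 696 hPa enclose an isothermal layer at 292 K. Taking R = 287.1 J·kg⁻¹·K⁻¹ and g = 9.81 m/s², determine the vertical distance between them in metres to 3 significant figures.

Hypsometric equation: Δz = (R T̄/g) ln(P₁/P₂).
R T̄/g = 287.1 × 292 / 9.81 = 8545.7 m.
ln(856/696) = ln(1.2299) = 0.20693.
Δz = 8545.7 × 0.20693 = 1768.4 m.

Δz ≈ 1770 m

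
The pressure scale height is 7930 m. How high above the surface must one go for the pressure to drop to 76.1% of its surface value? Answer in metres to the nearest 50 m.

z ≈ 2150 m

Set P/P₀ = exp(−z/H) = 0.761, so z = −H ln(0.761).
−ln(0.761) = 0.27312; z = 7930.0 × 0.27312 = 2165.8 m.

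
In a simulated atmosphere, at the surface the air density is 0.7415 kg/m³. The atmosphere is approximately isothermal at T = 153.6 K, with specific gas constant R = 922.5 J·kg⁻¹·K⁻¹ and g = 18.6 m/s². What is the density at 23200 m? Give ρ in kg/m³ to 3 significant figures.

Scale height: H = RT/g = 922.5 × 153.6 / 18.6 = 7618.1 m.
In an isothermal atmosphere, density decays like pressure: ρ = ρ₀ exp(−z/H).
z/H = 23200/7618.1 = 3.0454; exp(−3.0454) = 0.047577.
ρ = 0.7415 × 0.047577 = 0.035278 kg/m³.

ρ ≈ 0.0353 kg/m³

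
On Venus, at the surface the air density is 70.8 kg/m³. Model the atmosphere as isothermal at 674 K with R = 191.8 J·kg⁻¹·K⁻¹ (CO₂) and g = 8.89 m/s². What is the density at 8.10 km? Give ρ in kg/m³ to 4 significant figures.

Scale height: H = RT/g = 191.8 × 674 / 8.89 = 14541 m.
In an isothermal atmosphere, density decays like pressure: ρ = ρ₀ exp(−z/H).
z/H = 8100.0/14541 = 0.55705; exp(−0.55705) = 0.57290.
ρ = 70.8 × 0.57290 = 40.561 kg/m³.

ρ ≈ 40.56 kg/m³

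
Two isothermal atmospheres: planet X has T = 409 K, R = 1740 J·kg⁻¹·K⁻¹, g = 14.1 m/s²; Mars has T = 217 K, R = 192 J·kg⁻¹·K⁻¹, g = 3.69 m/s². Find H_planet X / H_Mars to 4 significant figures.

H = RT/g for each body.
H_planet X = 1740 × 409 / 14.1 = 50472 m.
H_Mars = 192 × 217 / 3.69 = 11291 m.
H_planet X/H_Mars = 50472/11291 = 4.4701.

H_planet X/H_Mars ≈ 4.470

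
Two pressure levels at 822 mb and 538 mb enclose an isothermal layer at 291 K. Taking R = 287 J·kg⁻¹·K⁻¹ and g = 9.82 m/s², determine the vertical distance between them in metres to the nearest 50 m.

Hypsometric equation: Δz = (R T̄/g) ln(P₁/P₂).
R T̄/g = 287 × 291 / 9.82 = 8504.8 m.
ln(822/538) = ln(1.5279) = 0.42389.
Δz = 8504.8 × 0.42389 = 3605.1 m.

Δz ≈ 3600 m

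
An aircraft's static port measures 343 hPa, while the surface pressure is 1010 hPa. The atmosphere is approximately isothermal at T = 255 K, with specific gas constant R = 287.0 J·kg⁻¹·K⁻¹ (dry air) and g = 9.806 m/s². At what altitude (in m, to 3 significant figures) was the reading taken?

Scale height: H = RT/g = 287.0 × 255 / 9.806 = 7463.3 m.
Invert the barometric formula: z = H ln(P₀/P).
P₀/P = 1010/343 = 2.9446; ln(2.9446) = 1.0800.
z = 7463.3 × 1.0800 = 8060.4 m.

z ≈ 8060 m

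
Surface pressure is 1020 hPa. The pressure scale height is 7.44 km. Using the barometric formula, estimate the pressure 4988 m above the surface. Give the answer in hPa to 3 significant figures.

P ≈ 522 hPa

Barometric formula: P = P₀ exp(−z/H).
z/H = 4988.0/7440.0 = 0.67043; exp(−0.67043) = 0.51149.
P = 1020 × 0.51149 = 521.72 hPa.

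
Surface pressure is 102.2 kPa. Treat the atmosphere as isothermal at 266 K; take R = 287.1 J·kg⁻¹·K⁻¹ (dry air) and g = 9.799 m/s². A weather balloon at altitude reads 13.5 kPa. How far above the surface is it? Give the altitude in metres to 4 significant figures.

Scale height: H = RT/g = 287.1 × 266 / 9.799 = 7793.5 m.
Invert the barometric formula: z = H ln(P₀/P).
P₀/P = 102.2/13.5 = 7.5704; ln(7.5704) = 2.0242.
z = 7793.5 × 2.0242 = 15776 m.

z ≈ 15780 m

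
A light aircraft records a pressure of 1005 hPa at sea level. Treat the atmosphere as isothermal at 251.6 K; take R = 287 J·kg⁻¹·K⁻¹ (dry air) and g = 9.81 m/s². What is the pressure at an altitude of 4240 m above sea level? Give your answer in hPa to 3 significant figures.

P ≈ 565 hPa

Scale height: H = RT/g = 287 × 251.6 / 9.81 = 7360.8 m.
Barometric formula: P = P₀ exp(−z/H).
z/H = 4240.0/7360.8 = 0.57602; exp(−0.57602) = 0.56213.
P = 1005 × 0.56213 = 564.94 hPa.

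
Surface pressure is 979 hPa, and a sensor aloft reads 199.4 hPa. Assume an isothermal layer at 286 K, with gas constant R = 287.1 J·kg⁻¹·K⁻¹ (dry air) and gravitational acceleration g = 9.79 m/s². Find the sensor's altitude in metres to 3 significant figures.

z ≈ 13300 m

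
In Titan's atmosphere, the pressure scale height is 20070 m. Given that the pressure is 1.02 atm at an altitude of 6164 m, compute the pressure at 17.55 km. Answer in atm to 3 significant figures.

P ≈ 0.578 atm

Between two levels, P₂ = P₁ exp(−Δz/H) with Δz = z₂ − z₁.
Δz = 17550 − 6164.0 = 11386 m; Δz/H = 11386/20070 = 0.56731.
P₂ = 1.02 × exp(−0.56731) = 1.02 × 0.56705 = 0.57839 atm.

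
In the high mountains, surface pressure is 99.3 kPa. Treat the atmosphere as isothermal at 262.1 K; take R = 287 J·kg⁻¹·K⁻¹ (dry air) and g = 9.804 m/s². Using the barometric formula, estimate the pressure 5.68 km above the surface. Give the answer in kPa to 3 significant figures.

P ≈ 47.4 kPa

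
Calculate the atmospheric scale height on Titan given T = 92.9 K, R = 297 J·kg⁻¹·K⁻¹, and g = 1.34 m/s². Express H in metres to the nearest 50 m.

The scale height of an isothermal atmosphere is H = RT/g.
H = 297 × 92.9 / 1.34 = 27591/1.34 = 20590 m.

H ≈ 20600 m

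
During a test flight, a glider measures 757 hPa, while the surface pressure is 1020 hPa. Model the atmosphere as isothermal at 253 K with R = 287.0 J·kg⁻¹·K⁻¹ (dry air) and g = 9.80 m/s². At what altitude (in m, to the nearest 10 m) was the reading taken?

Scale height: H = RT/g = 287.0 × 253 / 9.80 = 7409.3 m.
Invert the barometric formula: z = H ln(P₀/P).
P₀/P = 1020/757 = 1.3474; ln(1.3474) = 0.29818.
z = 7409.3 × 0.29818 = 2209.3 m.

z ≈ 2210 m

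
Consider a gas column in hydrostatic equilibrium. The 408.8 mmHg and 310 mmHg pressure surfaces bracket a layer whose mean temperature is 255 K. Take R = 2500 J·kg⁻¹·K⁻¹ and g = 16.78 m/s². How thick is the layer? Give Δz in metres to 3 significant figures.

Δz ≈ 10500 m

Hypsometric equation: Δz = (R T̄/g) ln(P₁/P₂).
R T̄/g = 2500 × 255 / 16.78 = 37992 m.
ln(408.8/310) = ln(1.3187) = 0.27665.
Δz = 37992 × 0.27665 = 10510 m.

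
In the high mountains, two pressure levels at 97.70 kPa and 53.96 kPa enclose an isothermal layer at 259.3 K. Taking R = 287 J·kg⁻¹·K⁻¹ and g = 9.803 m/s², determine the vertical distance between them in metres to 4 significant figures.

Δz ≈ 4507 m

Hypsometric equation: Δz = (R T̄/g) ln(P₁/P₂).
R T̄/g = 287 × 259.3 / 9.803 = 7591.5 m.
ln(97.70/53.96) = ln(1.8106) = 0.59366.
Δz = 7591.5 × 0.59366 = 4506.8 m.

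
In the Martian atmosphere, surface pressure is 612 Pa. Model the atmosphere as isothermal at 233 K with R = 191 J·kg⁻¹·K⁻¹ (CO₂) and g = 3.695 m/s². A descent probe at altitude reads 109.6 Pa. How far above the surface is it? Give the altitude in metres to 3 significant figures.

z ≈ 20700 m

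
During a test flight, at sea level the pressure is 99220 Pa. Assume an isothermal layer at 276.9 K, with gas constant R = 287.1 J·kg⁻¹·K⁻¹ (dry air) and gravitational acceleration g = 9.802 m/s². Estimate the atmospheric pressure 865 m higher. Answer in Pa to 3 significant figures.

Scale height: H = RT/g = 287.1 × 276.9 / 9.802 = 8110.4 m.
Barometric formula: P = P₀ exp(−z/H).
z/H = 865.00/8110.4 = 0.10665; exp(−0.10665) = 0.89884.
P = 99220 × 0.89884 = 89183 Pa.

P ≈ 89200 Pa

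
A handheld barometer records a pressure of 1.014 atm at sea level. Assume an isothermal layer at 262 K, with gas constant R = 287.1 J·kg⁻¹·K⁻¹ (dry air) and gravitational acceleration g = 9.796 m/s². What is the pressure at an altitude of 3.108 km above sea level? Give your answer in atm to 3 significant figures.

Scale height: H = RT/g = 287.1 × 262 / 9.796 = 7678.7 m.
Barometric formula: P = P₀ exp(−z/H).
z/H = 3108.0/7678.7 = 0.40476; exp(−0.40476) = 0.66714.
P = 1.014 × 0.66714 = 0.67648 atm.

P ≈ 0.676 atm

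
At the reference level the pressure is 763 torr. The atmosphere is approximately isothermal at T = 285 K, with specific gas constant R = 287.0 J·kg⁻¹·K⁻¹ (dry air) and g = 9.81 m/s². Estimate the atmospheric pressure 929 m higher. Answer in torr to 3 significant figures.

Scale height: H = RT/g = 287.0 × 285 / 9.81 = 8337.9 m.
Barometric formula: P = P₀ exp(−z/H).
z/H = 929.00/8337.9 = 0.11142; exp(−0.11142) = 0.89456.
P = 763 × 0.89456 = 682.55 torr.

P ≈ 683 torr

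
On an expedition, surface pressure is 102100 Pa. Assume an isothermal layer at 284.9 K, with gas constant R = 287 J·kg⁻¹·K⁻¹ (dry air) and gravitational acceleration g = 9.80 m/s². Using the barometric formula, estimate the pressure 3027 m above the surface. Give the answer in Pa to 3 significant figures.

Scale height: H = RT/g = 287 × 284.9 / 9.80 = 8343.5 m.
Barometric formula: P = P₀ exp(−z/H).
z/H = 3027.0/8343.5 = 0.36280; exp(−0.36280) = 0.69573.
P = 102100 × 0.69573 = 71034 Pa.

P ≈ 71000 Pa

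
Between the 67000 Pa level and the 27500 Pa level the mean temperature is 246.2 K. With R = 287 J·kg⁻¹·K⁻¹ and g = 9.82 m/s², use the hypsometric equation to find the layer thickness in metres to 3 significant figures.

Hypsometric equation: Δz = (R T̄/g) ln(P₁/P₂).
R T̄/g = 287 × 246.2 / 9.82 = 7195.5 m.
ln(67000/27500) = ln(2.4364) = 0.89052.
Δz = 7195.5 × 0.89052 = 6407.7 m.

Δz ≈ 6410 m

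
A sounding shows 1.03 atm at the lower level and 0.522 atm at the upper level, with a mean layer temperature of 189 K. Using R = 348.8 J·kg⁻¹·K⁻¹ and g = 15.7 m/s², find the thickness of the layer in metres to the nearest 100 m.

Δz ≈ 2900 m

Hypsometric equation: Δz = (R T̄/g) ln(P₁/P₂).
R T̄/g = 348.8 × 189 / 15.7 = 4198.9 m.
ln(1.03/0.522) = ln(1.9732) = 0.67966.
Δz = 4198.9 × 0.67966 = 2853.8 m.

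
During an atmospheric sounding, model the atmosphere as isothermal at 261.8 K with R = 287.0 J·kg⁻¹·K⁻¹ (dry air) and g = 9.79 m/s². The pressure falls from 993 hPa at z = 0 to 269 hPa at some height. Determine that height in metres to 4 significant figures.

Scale height: H = RT/g = 287.0 × 261.8 / 9.79 = 7674.8 m.
Invert the barometric formula: z = H ln(P₀/P).
P₀/P = 993/269 = 3.6914; ln(3.6914) = 1.3060.
z = 7674.8 × 1.3060 = 10023 m.

z ≈ 10020 m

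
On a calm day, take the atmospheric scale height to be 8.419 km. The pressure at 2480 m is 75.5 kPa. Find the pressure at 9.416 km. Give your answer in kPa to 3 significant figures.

P ≈ 33.1 kPa

Between two levels, P₂ = P₁ exp(−Δz/H) with Δz = z₂ − z₁.
Δz = 9416.0 − 2480.0 = 6936.0 m; Δz/H = 6936.0/8419.0 = 0.82385.
P₂ = 75.5 × exp(−0.82385) = 75.5 × 0.43874 = 33.125 kPa.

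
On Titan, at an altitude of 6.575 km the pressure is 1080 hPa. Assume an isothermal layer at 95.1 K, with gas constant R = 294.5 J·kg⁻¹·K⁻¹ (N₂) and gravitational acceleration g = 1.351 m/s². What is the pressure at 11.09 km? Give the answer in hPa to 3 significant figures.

Scale height: H = RT/g = 294.5 × 95.1 / 1.351 = 20731 m.
Between two levels, P₂ = P₁ exp(−Δz/H) with Δz = z₂ − z₁.
Δz = 11090 − 6575.0 = 4515.0 m; Δz/H = 4515.0/20731 = 0.21779.
P₂ = 1080 × exp(−0.21779) = 1080 × 0.80429 = 868.63 hPa.

P ≈ 869 hPa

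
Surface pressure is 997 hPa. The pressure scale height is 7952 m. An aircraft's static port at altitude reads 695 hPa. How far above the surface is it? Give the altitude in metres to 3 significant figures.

Invert the barometric formula: z = H ln(P₀/P).
P₀/P = 997/695 = 1.4345; ln(1.4345) = 0.36082.
z = 7952.0 × 0.36082 = 2869.2 m.

z ≈ 2870 m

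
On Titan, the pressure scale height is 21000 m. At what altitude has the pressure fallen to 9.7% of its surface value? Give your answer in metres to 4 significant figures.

Set P/P₀ = exp(−z/H) = 0.097, so z = −H ln(0.097).
−ln(0.097) = 2.3330; z = 21000 × 2.3330 = 48993 m.

z ≈ 48990 m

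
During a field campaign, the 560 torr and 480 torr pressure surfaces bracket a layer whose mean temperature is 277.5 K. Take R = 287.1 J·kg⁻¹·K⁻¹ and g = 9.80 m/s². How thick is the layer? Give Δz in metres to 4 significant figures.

Δz ≈ 1253 m

Hypsometric equation: Δz = (R T̄/g) ln(P₁/P₂).
R T̄/g = 287.1 × 277.5 / 9.80 = 8129.6 m.
ln(560/480) = ln(1.1667) = 0.15418.
Δz = 8129.6 × 0.15418 = 1253.4 m.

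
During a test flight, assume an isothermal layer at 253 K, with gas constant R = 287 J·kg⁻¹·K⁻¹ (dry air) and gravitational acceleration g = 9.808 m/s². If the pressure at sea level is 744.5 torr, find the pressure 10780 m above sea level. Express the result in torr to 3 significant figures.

Scale height: H = RT/g = 287 × 253 / 9.808 = 7403.2 m.
Barometric formula: P = P₀ exp(−z/H).
z/H = 10780/7403.2 = 1.4561; exp(−1.4561) = 0.23314.
P = 744.5 × 0.23314 = 173.57 torr.

P ≈ 174 torr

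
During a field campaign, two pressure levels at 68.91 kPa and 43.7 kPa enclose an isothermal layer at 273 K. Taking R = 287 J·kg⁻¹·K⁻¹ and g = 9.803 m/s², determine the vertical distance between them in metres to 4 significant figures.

Δz ≈ 3640 m

Hypsometric equation: Δz = (R T̄/g) ln(P₁/P₂).
R T̄/g = 287 × 273 / 9.803 = 7992.6 m.
ln(68.91/43.7) = ln(1.5769) = 0.45546.
Δz = 7992.6 × 0.45546 = 3640.3 m.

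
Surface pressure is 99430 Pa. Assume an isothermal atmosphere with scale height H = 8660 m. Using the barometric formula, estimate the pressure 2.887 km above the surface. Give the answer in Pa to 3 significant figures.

P ≈ 71200 Pa

Barometric formula: P = P₀ exp(−z/H).
z/H = 2887.0/8660.0 = 0.33337; exp(−0.33337) = 0.71651.
P = 99430 × 0.71651 = 71243 Pa.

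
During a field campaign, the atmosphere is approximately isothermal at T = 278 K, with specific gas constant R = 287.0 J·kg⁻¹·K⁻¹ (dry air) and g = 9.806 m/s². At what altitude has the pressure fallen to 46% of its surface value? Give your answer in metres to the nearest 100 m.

Scale height: H = RT/g = 287.0 × 278 / 9.806 = 8136.4 m.
Set P/P₀ = exp(−z/H) = 0.46, so z = −H ln(0.46).
−ln(0.46) = 0.77653; z = 8136.4 × 0.77653 = 6318.2 m.

z ≈ 6300 m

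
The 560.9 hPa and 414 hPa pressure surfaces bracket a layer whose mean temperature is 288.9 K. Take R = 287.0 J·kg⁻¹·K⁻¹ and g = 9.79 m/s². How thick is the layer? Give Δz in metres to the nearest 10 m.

Δz ≈ 2570 m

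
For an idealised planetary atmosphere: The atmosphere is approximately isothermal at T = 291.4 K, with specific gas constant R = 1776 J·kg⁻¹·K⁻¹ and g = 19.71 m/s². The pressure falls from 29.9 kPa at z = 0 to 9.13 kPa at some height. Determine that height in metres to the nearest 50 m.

Scale height: H = RT/g = 1776 × 291.4 / 19.71 = 26257 m.
Invert the barometric formula: z = H ln(P₀/P).
P₀/P = 29.9/9.13 = 3.2749; ln(3.2749) = 1.1863.
z = 26257 × 1.1863 = 31149 m.

z ≈ 31150 m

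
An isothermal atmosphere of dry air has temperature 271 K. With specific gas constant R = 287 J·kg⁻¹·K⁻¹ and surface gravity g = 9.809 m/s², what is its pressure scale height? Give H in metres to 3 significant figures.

H ≈ 7930 m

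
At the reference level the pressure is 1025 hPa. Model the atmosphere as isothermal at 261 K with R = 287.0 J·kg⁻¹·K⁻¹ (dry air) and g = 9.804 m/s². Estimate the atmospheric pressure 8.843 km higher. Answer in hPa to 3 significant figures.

Scale height: H = RT/g = 287.0 × 261 / 9.804 = 7640.5 m.
Barometric formula: P = P₀ exp(−z/H).
z/H = 8843.0/7640.5 = 1.1574; exp(−1.1574) = 0.31430.
P = 1025 × 0.31430 = 322.16 hPa.

P ≈ 322 hPa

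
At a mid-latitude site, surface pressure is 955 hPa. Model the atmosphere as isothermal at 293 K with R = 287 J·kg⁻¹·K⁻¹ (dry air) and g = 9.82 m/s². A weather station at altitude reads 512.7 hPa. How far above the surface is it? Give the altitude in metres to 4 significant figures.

Scale height: H = RT/g = 287 × 293 / 9.82 = 8563.2 m.
Invert the barometric formula: z = H ln(P₀/P).
P₀/P = 955/512.7 = 1.8627; ln(1.8627) = 0.62203.
z = 8563.2 × 0.62203 = 5326.6 m.

z ≈ 5327 m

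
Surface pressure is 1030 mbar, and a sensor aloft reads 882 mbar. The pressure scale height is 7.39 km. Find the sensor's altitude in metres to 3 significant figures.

Invert the barometric formula: z = H ln(P₀/P).
P₀/P = 1030/882 = 1.1678; ln(1.1678) = 0.15512.
z = 7390.0 × 0.15512 = 1146.3 m.

z ≈ 1150 m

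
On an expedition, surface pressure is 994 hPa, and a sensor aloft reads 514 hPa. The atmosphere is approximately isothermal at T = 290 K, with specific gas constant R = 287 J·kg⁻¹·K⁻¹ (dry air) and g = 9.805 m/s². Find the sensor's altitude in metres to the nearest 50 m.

z ≈ 5600 m

Scale height: H = RT/g = 287 × 290 / 9.805 = 8488.5 m.
Invert the barometric formula: z = H ln(P₀/P).
P₀/P = 994/514 = 1.9339; ln(1.9339) = 0.65954.
z = 8488.5 × 0.65954 = 5598.5 m.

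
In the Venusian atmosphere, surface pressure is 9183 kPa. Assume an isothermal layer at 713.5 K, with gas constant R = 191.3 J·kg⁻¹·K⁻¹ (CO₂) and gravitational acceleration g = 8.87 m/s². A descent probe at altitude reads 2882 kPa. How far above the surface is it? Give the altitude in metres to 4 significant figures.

Scale height: H = RT/g = 191.3 × 713.5 / 8.87 = 15388 m.
Invert the barometric formula: z = H ln(P₀/P).
P₀/P = 9183/2882 = 3.1863; ln(3.1863) = 1.1589.
z = 15388 × 1.1589 = 17833 m.

z ≈ 17830 m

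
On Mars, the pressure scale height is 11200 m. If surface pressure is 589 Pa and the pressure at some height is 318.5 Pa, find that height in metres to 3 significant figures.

z ≈ 6890 m

Invert the barometric formula: z = H ln(P₀/P).
P₀/P = 589/318.5 = 1.8493; ln(1.8493) = 0.61481.
z = 11200 × 0.61481 = 6885.9 m.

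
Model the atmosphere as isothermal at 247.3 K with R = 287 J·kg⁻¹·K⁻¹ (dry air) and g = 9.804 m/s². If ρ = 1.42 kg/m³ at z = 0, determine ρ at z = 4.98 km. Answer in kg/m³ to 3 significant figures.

Scale height: H = RT/g = 287 × 247.3 / 9.804 = 7239.4 m.
In an isothermal atmosphere, density decays like pressure: ρ = ρ₀ exp(−z/H).
z/H = 4980.0/7239.4 = 0.68790; exp(−0.68790) = 0.50263.
ρ = 1.42 × 0.50263 = 0.71373 kg/m³.

ρ ≈ 0.714 kg/m³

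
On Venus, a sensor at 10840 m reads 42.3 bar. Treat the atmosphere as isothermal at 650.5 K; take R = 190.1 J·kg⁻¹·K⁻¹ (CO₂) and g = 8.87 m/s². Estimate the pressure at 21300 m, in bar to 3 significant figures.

P ≈ 20.0 bar

Scale height: H = RT/g = 190.1 × 650.5 / 8.87 = 13941 m.
Between two levels, P₂ = P₁ exp(−Δz/H) with Δz = z₂ − z₁.
Δz = 21300 − 10840 = 10460 m; Δz/H = 10460/13941 = 0.75030.
P₂ = 42.3 × exp(−0.75030) = 42.3 × 0.47222 = 19.975 bar.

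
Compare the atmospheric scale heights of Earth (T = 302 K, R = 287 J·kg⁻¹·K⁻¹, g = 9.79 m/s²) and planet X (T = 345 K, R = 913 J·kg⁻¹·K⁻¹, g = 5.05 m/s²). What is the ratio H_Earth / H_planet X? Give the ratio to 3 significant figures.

H_Earth/H_planet X ≈ 0.142

H = RT/g for each body.
H_Earth = 287 × 302 / 9.79 = 8853.3 m.
H_planet X = 913 × 345 / 5.05 = 62373 m.
H_Earth/H_planet X = 8853.3/62373 = 0.14194.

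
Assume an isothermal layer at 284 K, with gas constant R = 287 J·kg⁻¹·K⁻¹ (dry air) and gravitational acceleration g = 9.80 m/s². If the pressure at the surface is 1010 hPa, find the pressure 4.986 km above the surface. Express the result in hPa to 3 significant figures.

Scale height: H = RT/g = 287 × 284 / 9.80 = 8317.1 m.
Barometric formula: P = P₀ exp(−z/H).
z/H = 4986.0/8317.1 = 0.59949; exp(−0.59949) = 0.54909.
P = 1010 × 0.54909 = 554.58 hPa.

P ≈ 555 hPa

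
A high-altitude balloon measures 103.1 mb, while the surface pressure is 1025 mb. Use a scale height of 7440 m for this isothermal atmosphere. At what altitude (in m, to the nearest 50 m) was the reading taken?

Invert the barometric formula: z = H ln(P₀/P).
P₀/P = 1025/103.1 = 9.9418; ln(9.9418) = 2.2967.
z = 7440.0 × 2.2967 = 17087 m.

z ≈ 17100 m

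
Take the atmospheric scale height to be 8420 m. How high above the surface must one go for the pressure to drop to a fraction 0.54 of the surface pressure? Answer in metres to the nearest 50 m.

z ≈ 5200 m

Set P/P₀ = exp(−z/H) = 0.54, so z = −H ln(0.54).
−ln(0.54) = 0.61619; z = 8420.0 × 0.61619 = 5188.3 m.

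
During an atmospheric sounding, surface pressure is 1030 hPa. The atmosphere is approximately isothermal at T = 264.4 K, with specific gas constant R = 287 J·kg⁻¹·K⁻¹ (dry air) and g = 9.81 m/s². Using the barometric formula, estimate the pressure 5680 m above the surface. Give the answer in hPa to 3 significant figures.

Scale height: H = RT/g = 287 × 264.4 / 9.81 = 7735.2 m.
Barometric formula: P = P₀ exp(−z/H).
z/H = 5680.0/7735.2 = 0.73431; exp(−0.73431) = 0.47984.
P = 1030 × 0.47984 = 494.24 hPa.

P ≈ 494 hPa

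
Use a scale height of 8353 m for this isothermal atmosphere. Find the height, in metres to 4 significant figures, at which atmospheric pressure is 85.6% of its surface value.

z ≈ 1299 m

Set P/P₀ = exp(−z/H) = 0.856, so z = −H ln(0.856).
−ln(0.856) = 0.15548; z = 8353.0 × 0.15548 = 1298.7 m.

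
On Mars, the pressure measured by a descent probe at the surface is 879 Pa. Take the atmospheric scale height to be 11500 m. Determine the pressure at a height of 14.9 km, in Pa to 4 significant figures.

Barometric formula: P = P₀ exp(−z/H).
z/H = 14900/11500 = 1.2957; exp(−1.2957) = 0.27371.
P = 879 × 0.27371 = 240.59 Pa.

P ≈ 240.6 Pa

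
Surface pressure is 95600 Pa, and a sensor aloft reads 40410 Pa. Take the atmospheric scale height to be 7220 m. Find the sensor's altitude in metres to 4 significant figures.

Invert the barometric formula: z = H ln(P₀/P).
P₀/P = 95600/40410 = 2.3658; ln(2.3658) = 0.86112.
z = 7220.0 × 0.86112 = 6217.3 m.

z ≈ 6217 m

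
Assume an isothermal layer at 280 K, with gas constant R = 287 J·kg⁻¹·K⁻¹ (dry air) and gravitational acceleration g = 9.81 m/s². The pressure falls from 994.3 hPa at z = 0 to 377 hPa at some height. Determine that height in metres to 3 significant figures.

z ≈ 7940 m

Scale height: H = RT/g = 287 × 280 / 9.81 = 8191.6 m.
Invert the barometric formula: z = H ln(P₀/P).
P₀/P = 994.3/377 = 2.6374; ln(2.6374) = 0.96979.
z = 8191.6 × 0.96979 = 7944.1 m.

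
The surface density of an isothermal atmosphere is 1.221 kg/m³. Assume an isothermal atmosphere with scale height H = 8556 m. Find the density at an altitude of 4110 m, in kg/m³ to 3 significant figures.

In an isothermal atmosphere, density decays like pressure: ρ = ρ₀ exp(−z/H).
z/H = 4110.0/8556.0 = 0.48036; exp(−0.48036) = 0.61856.
ρ = 1.221 × 0.61856 = 0.75526 kg/m³.

ρ ≈ 0.755 kg/m³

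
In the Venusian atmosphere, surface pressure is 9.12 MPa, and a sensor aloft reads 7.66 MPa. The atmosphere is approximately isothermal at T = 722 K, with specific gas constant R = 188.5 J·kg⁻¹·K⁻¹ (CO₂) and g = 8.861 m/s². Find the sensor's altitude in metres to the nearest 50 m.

Scale height: H = RT/g = 188.5 × 722 / 8.861 = 15359 m.
Invert the barometric formula: z = H ln(P₀/P).
P₀/P = 9.12/7.66 = 1.1906; ln(1.1906) = 0.17446.
z = 15359 × 0.17446 = 2679.5 m.

z ≈ 2700 m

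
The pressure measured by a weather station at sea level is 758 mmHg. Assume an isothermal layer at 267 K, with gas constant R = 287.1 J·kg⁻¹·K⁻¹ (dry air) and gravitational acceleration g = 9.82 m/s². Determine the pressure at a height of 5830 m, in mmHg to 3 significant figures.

P ≈ 359 mmHg

Scale height: H = RT/g = 287.1 × 267 / 9.82 = 7806.1 m.
Barometric formula: P = P₀ exp(−z/H).
z/H = 5830.0/7806.1 = 0.74685; exp(−0.74685) = 0.47386.
P = 758 × 0.47386 = 359.19 mmHg.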